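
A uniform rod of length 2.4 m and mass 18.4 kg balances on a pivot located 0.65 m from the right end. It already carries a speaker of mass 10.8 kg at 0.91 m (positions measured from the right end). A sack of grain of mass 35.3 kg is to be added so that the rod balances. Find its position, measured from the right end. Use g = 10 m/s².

Take moments about the pivot (at 0.65 m from the right end).
Beam weight: 18.4 × 10 = 184 N down at 1.2 m → arm 0.55 m, τ = 184 × 0.55 = 101.2 N·m counterclockwise.
Speaker: 10.8 × 10 = 108 N down at 0.91 m → arm 0.26 m, τ = 108 × 0.26 = 28.08 N·m counterclockwise.
Net moment of existing loads = 129.3 N·m counterclockwise.
The sack of grain weighs 35.3 × 10 = 353 N and must supply an equal clockwise moment, so its lever arm about the pivot is 129.3 / 353 = 0.366 m.
That puts it at 0.65 − 0.366 = 0.284 m from the right end.

x ≈ 0.284 m from the right end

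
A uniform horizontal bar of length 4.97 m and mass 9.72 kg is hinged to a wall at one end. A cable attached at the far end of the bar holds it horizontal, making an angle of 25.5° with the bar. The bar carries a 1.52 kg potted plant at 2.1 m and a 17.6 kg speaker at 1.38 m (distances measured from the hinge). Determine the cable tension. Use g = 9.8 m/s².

About the hinge:
Beam weight: 9.72 × 9.8 = 95.26 N down at 2.485 m → arm 2.485 m, τ = 95.26 × 2.485 = 236.7 N·m clockwise.
Potted plant: 1.52 × 9.8 = 14.9 N down at 2.1 m → arm 2.1 m, τ = 14.9 × 2.1 = 31.29 N·m clockwise.
Speaker: 17.6 × 9.8 = 172.5 N down at 1.38 m → arm 1.38 m, τ = 172.5 × 1.38 = 238 N·m clockwise.
Total clockwise load moment = 506 N·m.
The cable tension T acts at 4.97 m; only its component perpendicular to the bar, T sinθ, produces torque. sin 25.5° = 0.4305.
Setting net torque to zero: T × 4.97 × 0.4305 = 506 → T = 506 / 2.14 = 236 N.

T ≈ 236 N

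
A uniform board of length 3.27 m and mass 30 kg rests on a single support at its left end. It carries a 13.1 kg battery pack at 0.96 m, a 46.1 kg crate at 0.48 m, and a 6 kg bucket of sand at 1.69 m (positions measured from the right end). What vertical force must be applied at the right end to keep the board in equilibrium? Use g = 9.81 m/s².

Take moments about the left end.
Beam weight: 30 × 9.81 = 294.3 N down at 1.635 m → arm 1.635 m, τ = 294.3 × 1.635 = 481.2 N·m clockwise.
Battery pack: 13.1 × 9.81 = 128.5 N down at 0.96 m → arm 2.31 m, τ = 128.5 × 2.31 = 296.8 N·m clockwise.
Crate: 46.1 × 9.81 = 452.2 N down at 0.48 m → arm 2.79 m, τ = 452.2 × 2.79 = 1262 N·m clockwise.
Bucket of sand: 6 × 9.81 = 58.86 N down at 1.69 m → arm 1.58 m, τ = 58.86 × 1.58 = 93 N·m clockwise.
Net moment of the loads = 2133 N·m clockwise.
The upward force F acts at the right end, arm 3.27 m, giving F × 3.27 counterclockwise.
For rotational equilibrium, F × 3.27 = 2133, so F = 2133 / 3.27 = 652 N.

F ≈ 652 N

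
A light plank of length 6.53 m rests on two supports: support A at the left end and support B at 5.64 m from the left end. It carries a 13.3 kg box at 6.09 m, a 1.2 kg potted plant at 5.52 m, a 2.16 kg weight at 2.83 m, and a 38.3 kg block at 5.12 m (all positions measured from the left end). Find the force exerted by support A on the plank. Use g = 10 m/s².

Take moments about support B.
Box: 13.3 × 10 = 133 N down at 6.09 m → arm 0.45 m, τ = 133 × 0.45 = 59.85 N·m clockwise.
Potted plant: 1.2 × 10 = 12 N down at 5.52 m → arm 0.12 m, τ = 12 × 0.12 = 1.44 N·m counterclockwise.
Weight: 2.16 × 10 = 21.6 N down at 2.83 m → arm 2.81 m, τ = 21.6 × 2.81 = 60.7 N·m counterclockwise.
Block: 38.3 × 10 = 383 N down at 5.12 m → arm 0.52 m, τ = 383 × 0.52 = 199.2 N·m counterclockwise.
Net load moment about support B = 201.5 N·m counterclockwise.
Reaction R at support A is upward at 0 m, arm 5.64 m → moment R × 5.64 clockwise.
For rotational equilibrium, R × 5.64 = 201.5, so R = 35.7 N.

R_A ≈ 35.7 N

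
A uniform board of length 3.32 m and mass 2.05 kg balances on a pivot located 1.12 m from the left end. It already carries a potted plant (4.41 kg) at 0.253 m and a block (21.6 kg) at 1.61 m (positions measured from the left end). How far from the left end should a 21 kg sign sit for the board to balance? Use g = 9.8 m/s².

x ≈ 0.745 m from the left end

Sum moments about the pivot (at 1.12 m from the left end) (the support reaction has zero arm there).
Beam weight: 2.05 × 9.8 = 20.09 N down at 1.66 m → arm 0.54 m, τ = 20.09 × 0.54 = 10.85 N·m clockwise.
Potted plant: 4.41 × 9.8 = 43.22 N down at 0.253 m → arm 0.867 m, τ = 43.22 × 0.867 = 37.47 N·m counterclockwise.
Block: 21.6 × 9.8 = 211.7 N down at 1.61 m → arm 0.49 m, τ = 211.7 × 0.49 = 103.7 N·m clockwise.
Net moment of existing loads = 77.08 N·m clockwise.
The sign weighs 21 × 9.8 = 205.8 N and must supply an equal counterclockwise moment, so its lever arm about the pivot is 77.08 / 205.8 = 0.375 m.
That puts it at 1.12 − 0.375 = 0.745 m from the left end.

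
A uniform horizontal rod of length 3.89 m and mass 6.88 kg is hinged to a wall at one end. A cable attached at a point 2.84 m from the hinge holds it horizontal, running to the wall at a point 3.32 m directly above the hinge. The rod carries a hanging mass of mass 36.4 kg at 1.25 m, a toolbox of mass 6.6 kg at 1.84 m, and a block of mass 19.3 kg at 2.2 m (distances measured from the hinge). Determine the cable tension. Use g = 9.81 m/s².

T ≈ 516 N

Choose the hinge as the axis so the unknown hinge reaction has zero arm there.
Beam weight: 6.88 × 9.81 = 67.49 N down at 1.945 m → arm 1.945 m, τ = 67.49 × 1.945 = 131.3 N·m clockwise.
Hanging mass: 36.4 × 9.81 = 357.1 N down at 1.25 m → arm 1.25 m, τ = 357.1 × 1.25 = 446.4 N·m clockwise.
Toolbox: 6.6 × 9.81 = 64.75 N down at 1.84 m → arm 1.84 m, τ = 64.75 × 1.84 = 119.1 N·m clockwise.
Block: 19.3 × 9.81 = 189.3 N down at 2.2 m → arm 2.2 m, τ = 189.3 × 2.2 = 416.5 N·m clockwise.
Total clockwise load moment = 1113 N·m.
The cable tension T acts at 2.84 m; only its component perpendicular to the rod, T sinθ, produces torque. sinθ = h/√(h²+d²) = 3.32/√(3.32²+2.84²) = 0.7599.
Balancing moments: T × 2.84 × 0.7599 = 1113, giving T = 1113 / 2.158 = 516 N.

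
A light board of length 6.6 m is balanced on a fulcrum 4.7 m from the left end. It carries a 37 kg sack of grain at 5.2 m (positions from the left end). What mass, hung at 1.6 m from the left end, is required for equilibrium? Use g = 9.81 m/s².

Sum moments about the fulcrum (at 4.7 m from the left end) (the support reaction has zero arm there).
Sack of grain: 37 × 9.81 = 363 N down at 5.2 m → arm 0.5 m, τ = 363 × 0.5 = 181.5 N·m clockwise.
Net moment of known loads = 181.5 N·m clockwise.
An unknown mass m at 1.6 m has arm 3.1 m; its moment is m·g·3.1 counterclockwise.
Στ = 0 ⇒ m × 9.81 × 3.1 = 181.5 ⇒ m = 181.5 / (9.81 × 3.1) = 5.97 kg.

m ≈ 5.97 kg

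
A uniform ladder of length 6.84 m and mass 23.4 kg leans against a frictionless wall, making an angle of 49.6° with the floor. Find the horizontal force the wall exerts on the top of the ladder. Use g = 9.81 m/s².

Taking torques about the foot of the ladder:
Ladder weight 23.4×9.81 = 229.6 N acts at 3.42 m along the ladder; its horizontal arm is 3.42·cos49.6° = 2.217 m → τ = 509 N·m clockwise.
Wall normal N acts horizontally at the top; its moment arm is the height L sinθ = 6.84·sin49.6° = 5.209 m, counterclockwise.
Balancing moments: N × 5.209 = 509, giving N = 97.7 N.

N_wall ≈ 97.7 N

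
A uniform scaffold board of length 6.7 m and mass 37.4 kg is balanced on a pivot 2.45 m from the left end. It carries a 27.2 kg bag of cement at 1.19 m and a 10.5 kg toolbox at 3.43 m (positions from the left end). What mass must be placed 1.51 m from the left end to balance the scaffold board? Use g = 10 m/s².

Choose the pivot (at 2.45 m from the left end) as the axis so the support reaction has zero arm there.
Beam weight: 37.4 × 10 = 374 N down at 3.35 m → arm 0.9 m, τ = 374 × 0.9 = 336.6 N·m clockwise.
Bag of cement: 27.2 × 10 = 272 N down at 1.19 m → arm 1.26 m, τ = 272 × 1.26 = 342.7 N·m counterclockwise.
Toolbox: 10.5 × 10 = 105 N down at 3.43 m → arm 0.98 m, τ = 105 × 0.98 = 102.9 N·m clockwise.
Net moment of known loads = 96.8 N·m clockwise.
An unknown mass m at 1.51 m has arm 0.94 m; its moment is m·g·0.94 counterclockwise.
Στ = 0 ⇒ m × 10 × 0.94 = 96.8 ⇒ m = 96.8 / (10 × 0.94) = 10.3 kg.

m ≈ 10.3 kg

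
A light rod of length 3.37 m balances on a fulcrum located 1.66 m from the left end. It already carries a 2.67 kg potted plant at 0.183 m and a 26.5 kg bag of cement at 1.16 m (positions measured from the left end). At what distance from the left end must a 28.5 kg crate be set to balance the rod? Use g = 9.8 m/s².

x ≈ 2.26 m from the left end

Take moments about the fulcrum (at 1.66 m from the left end).
Potted plant: 2.67 × 9.8 = 26.17 N down at 0.183 m → arm 1.477 m, τ = 26.17 × 1.477 = 38.65 N·m counterclockwise.
Bag of cement: 26.5 × 9.8 = 259.7 N down at 1.16 m → arm 0.5 m, τ = 259.7 × 0.5 = 129.8 N·m counterclockwise.
Net moment of existing loads = 168.5 N·m counterclockwise.
The crate weighs 28.5 × 9.8 = 279.3 N and must supply an equal clockwise moment, so its lever arm about the fulcrum is 168.5 / 279.3 = 0.603 m.
That puts it at 1.66 + 0.603 = 2.26 m from the left end.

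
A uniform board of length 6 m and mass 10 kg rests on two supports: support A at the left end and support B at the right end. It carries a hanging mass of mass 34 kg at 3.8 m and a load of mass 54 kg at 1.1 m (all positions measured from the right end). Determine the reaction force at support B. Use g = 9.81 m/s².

Taking torques about support A:
Beam weight: 10 × 9.81 = 98.1 N down at 3 m → arm 3 m, τ = 98.1 × 3 = 294.3 N·m clockwise.
Hanging mass: 34 × 9.81 = 333.5 N down at 3.8 m → arm 2.2 m, τ = 333.5 × 2.2 = 733.7 N·m clockwise.
Load: 54 × 9.81 = 529.7 N down at 1.1 m → arm 4.9 m, τ = 529.7 × 4.9 = 2596 N·m clockwise.
Net load moment about support A = 3624 N·m clockwise.
Reaction R at support B is upward at 0 m, arm 6 m → moment R × 6 counterclockwise.
Setting net torque to zero: R × 6 = 3624 → R = 604 N.

R_B ≈ 604 N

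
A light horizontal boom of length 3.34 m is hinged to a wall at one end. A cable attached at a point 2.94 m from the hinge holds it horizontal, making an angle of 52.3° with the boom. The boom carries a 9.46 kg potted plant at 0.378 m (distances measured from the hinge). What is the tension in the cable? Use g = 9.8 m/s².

T ≈ 15.1 N

Sum moments about the hinge (the unknown hinge reaction has zero arm there).
Potted plant: 9.46 × 9.8 = 92.71 N down at 0.378 m → arm 0.378 m, τ = 92.71 × 0.378 = 35.04 N·m clockwise.
Total clockwise load moment = 35.04 N·m.
The cable tension T acts at 2.94 m; only its component perpendicular to the boom, T sinθ, produces torque. sin 52.3° = 0.7912.
Setting net torque to zero: T × 2.94 × 0.7912 = 35.04 → T = 35.04 / 2.326 = 15.1 N.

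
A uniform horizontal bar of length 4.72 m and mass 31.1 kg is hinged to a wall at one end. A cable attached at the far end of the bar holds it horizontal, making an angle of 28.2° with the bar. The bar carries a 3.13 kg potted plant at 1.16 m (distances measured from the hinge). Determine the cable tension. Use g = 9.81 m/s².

Take moments about the hinge.
Beam weight: 31.1 × 9.81 = 305.1 N down at 2.36 m → arm 2.36 m, τ = 305.1 × 2.36 = 720 N·m clockwise.
Potted plant: 3.13 × 9.81 = 30.71 N down at 1.16 m → arm 1.16 m, τ = 30.71 × 1.16 = 35.62 N·m clockwise.
Total clockwise load moment = 755.6 N·m.
The cable tension T acts at 4.72 m; only its component perpendicular to the bar, T sinθ, produces torque. sin 28.2° = 0.4726.
Setting net torque to zero: T × 4.72 × 0.4726 = 755.6 → T = 755.6 / 2.231 = 339 N.

T ≈ 339 N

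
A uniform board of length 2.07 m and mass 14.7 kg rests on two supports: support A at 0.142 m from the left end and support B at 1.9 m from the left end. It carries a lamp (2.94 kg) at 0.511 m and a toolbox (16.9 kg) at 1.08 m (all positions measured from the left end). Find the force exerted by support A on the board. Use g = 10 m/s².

R_A ≈ 174 N

Sum moments about support B (its reaction then has zero moment arm).
Beam weight: 14.7 × 10 = 147 N down at 1.035 m → arm 0.865 m, τ = 147 × 0.865 = 127.2 N·m counterclockwise.
Lamp: 2.94 × 10 = 29.4 N down at 0.511 m → arm 1.389 m, τ = 29.4 × 1.389 = 40.84 N·m counterclockwise.
Toolbox: 16.9 × 10 = 169 N down at 1.08 m → arm 0.82 m, τ = 169 × 0.82 = 138.6 N·m counterclockwise.
Net load moment about support B = 306.6 N·m counterclockwise.
Reaction R at support A is upward at 0.142 m, arm 1.758 m → moment R × 1.758 clockwise.
For rotational equilibrium, R × 1.758 = 306.6, so R = 174 N.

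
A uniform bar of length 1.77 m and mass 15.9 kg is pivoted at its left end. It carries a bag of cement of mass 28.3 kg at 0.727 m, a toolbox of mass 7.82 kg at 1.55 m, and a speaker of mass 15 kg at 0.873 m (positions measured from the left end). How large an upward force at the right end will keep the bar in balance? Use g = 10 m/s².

About the left end:
Beam weight: 15.9 × 10 = 159 N down at 0.885 m → arm 0.885 m, τ = 159 × 0.885 = 140.7 N·m clockwise.
Bag of cement: 28.3 × 10 = 283 N down at 0.727 m → arm 0.727 m, τ = 283 × 0.727 = 205.7 N·m clockwise.
Toolbox: 7.82 × 10 = 78.2 N down at 1.55 m → arm 1.55 m, τ = 78.2 × 1.55 = 121.2 N·m clockwise.
Speaker: 15 × 10 = 150 N down at 0.873 m → arm 0.873 m, τ = 150 × 0.873 = 130.9 N·m clockwise.
Net moment of the loads = 598.5 N·m clockwise.
The upward force F acts at the right end, arm 1.77 m, giving F × 1.77 counterclockwise.
Setting net torque to zero: F × 1.77 = 598.5 → F = 598.5 / 1.77 = 338 N.

F ≈ 338 N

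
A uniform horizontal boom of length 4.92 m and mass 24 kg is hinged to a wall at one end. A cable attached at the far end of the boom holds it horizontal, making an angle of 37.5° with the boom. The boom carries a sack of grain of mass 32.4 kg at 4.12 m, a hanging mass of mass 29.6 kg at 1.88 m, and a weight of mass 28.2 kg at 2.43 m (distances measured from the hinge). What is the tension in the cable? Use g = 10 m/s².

Taking torques about the hinge:
Beam weight: 24 × 10 = 240 N down at 2.46 m → arm 2.46 m, τ = 240 × 2.46 = 590.4 N·m clockwise.
Sack of grain: 32.4 × 10 = 324 N down at 4.12 m → arm 4.12 m, τ = 324 × 4.12 = 1335 N·m clockwise.
Hanging mass: 29.6 × 10 = 296 N down at 1.88 m → arm 1.88 m, τ = 296 × 1.88 = 556.5 N·m clockwise.
Weight: 28.2 × 10 = 282 N down at 2.43 m → arm 2.43 m, τ = 282 × 2.43 = 685.3 N·m clockwise.
Total clockwise load moment = 3167 N·m.
The cable tension T acts at 4.92 m; only its component perpendicular to the boom, T sinθ, produces torque. sin 37.5° = 0.6088.
Balancing moments: T × 4.92 × 0.6088 = 3167, giving T = 3167 / 2.995 = 1060 N.

T ≈ 1060 N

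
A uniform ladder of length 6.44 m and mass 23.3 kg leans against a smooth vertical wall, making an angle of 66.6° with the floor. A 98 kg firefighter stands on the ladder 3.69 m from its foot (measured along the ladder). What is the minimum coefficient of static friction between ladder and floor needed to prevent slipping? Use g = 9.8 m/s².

μ_min ≈ 0.242

About the foot of the ladder:
Ladder weight 23.3×9.8 = 228.3 N acts at 3.22 m along the ladder; its horizontal arm is 3.22·cos66.6° = 1.279 m → τ = 292 N·m clockwise.
Firefighter: 98×9.8 = 960.4 N at 3.69 m → arm 1.465 m → τ = 1407 N·m clockwise.
Wall normal N acts horizontally at the top; its moment arm is the height L sinθ = 6.44·sin66.6° = 5.91 m, counterclockwise.
For rotational equilibrium, N × 5.91 = 1699, so N = 287.5 N.
ΣFx = 0 ⇒ f = N_wall = 287.5 N. ΣFy = 0 ⇒ N_floor = 1189 N.
μ_min = f / N_floor = 287.5 / 1189 = 0.242.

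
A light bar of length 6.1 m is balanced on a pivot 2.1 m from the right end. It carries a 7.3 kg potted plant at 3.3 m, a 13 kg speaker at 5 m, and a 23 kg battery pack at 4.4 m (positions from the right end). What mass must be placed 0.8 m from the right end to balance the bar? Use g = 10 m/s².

m ≈ 76.4 kg

Taking torques about the pivot (at 2.1 m from the right end):
Potted plant: 7.3 × 10 = 73 N down at 3.3 m → arm 1.2 m, τ = 73 × 1.2 = 87.6 N·m counterclockwise.
Speaker: 13 × 10 = 130 N down at 5 m → arm 2.9 m, τ = 130 × 2.9 = 377 N·m counterclockwise.
Battery pack: 23 × 10 = 230 N down at 4.4 m → arm 2.3 m, τ = 230 × 2.3 = 529 N·m counterclockwise.
Net moment of known loads = 993.6 N·m counterclockwise.
An unknown mass m at 0.8 m has arm 1.3 m; its moment is m·g·1.3 clockwise.
Στ = 0 ⇒ m × 10 × 1.3 = 993.6 ⇒ m = 993.6 / (10 × 1.3) = 76.4 kg.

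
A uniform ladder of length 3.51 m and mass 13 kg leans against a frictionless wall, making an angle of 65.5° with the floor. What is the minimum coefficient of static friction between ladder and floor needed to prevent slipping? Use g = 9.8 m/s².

Sum moments about the foot of the ladder (the floor normal and friction both act there and drop out).
Ladder weight 13×9.8 = 127.4 N acts at 1.755 m along the ladder; its horizontal arm is 1.755·cos65.5° = 0.7278 m → τ = 92.72 N·m clockwise.
Wall normal N acts horizontally at the top; its moment arm is the height L sinθ = 3.51·sin65.5° = 3.194 m, counterclockwise.
Στ = 0 ⇒ N × 3.194 = 92.72 ⇒ N = 29.03 N.
ΣFx = 0 ⇒ f = N_wall = 29.03 N. ΣFy = 0 ⇒ N_floor = 127.4 N.
μ_min = f / N_floor = 29.03 / 127.4 = 0.228.

μ_min ≈ 0.228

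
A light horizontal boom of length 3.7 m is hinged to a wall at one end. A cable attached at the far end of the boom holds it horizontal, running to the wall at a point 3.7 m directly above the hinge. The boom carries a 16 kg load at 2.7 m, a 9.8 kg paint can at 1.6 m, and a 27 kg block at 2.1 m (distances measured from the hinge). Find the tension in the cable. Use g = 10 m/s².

About the hinge:
Load: 16 × 10 = 160 N down at 2.7 m → arm 2.7 m, τ = 160 × 2.7 = 432 N·m clockwise.
Paint can: 9.8 × 10 = 98 N down at 1.6 m → arm 1.6 m, τ = 98 × 1.6 = 156.8 N·m clockwise.
Block: 27 × 10 = 270 N down at 2.1 m → arm 2.1 m, τ = 270 × 2.1 = 567 N·m clockwise.
Total clockwise load moment = 1156 N·m.
The cable tension T acts at 3.7 m; only its component perpendicular to the boom, T sinθ, produces torque. sinθ = h/√(h²+d²) = 3.7/√(3.7²+3.7²) = 0.7071.
Στ = 0 ⇒ T × 3.7 × 0.7071 = 1156 ⇒ T = 1156 / 2.616 = 442 N.

T ≈ 442 N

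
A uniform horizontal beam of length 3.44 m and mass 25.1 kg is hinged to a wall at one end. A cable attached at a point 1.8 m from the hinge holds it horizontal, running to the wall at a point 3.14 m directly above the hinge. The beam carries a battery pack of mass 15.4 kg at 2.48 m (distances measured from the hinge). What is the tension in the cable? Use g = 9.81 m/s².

T ≈ 511 N

Taking torques about the hinge:
Beam weight: 25.1 × 9.81 = 246.2 N down at 1.72 m → arm 1.72 m, τ = 246.2 × 1.72 = 423.5 N·m clockwise.
Battery pack: 15.4 × 9.81 = 151.1 N down at 2.48 m → arm 2.48 m, τ = 151.1 × 2.48 = 374.7 N·m clockwise.
Total clockwise load moment = 798.2 N·m.
The cable tension T acts at 1.8 m; only its component perpendicular to the beam, T sinθ, produces torque. sinθ = h/√(h²+d²) = 3.14/√(3.14²+1.8²) = 0.8676.
For rotational equilibrium, T × 1.8 × 0.8676 = 798.2, so T = 798.2 / 1.562 = 511 N.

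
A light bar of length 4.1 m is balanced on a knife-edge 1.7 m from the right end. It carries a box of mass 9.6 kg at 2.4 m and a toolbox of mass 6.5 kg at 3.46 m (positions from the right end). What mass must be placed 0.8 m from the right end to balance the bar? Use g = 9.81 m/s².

Choose the knife-edge (at 1.7 m from the right end) as the axis so the support reaction has zero arm there.
Box: 9.6 × 9.81 = 94.18 N down at 2.4 m → arm 0.7 m, τ = 94.18 × 0.7 = 65.93 N·m counterclockwise.
Toolbox: 6.5 × 9.81 = 63.77 N down at 3.46 m → arm 1.76 m, τ = 63.77 × 1.76 = 112.2 N·m counterclockwise.
Net moment of known loads = 178.1 N·m counterclockwise.
An unknown mass m at 0.8 m has arm 0.9 m; its moment is m·g·0.9 clockwise.
Setting net torque to zero: m × 9.81 × 0.9 = 178.1 → m = 178.1 / (9.81 × 0.9) = 20.2 kg.

m ≈ 20.2 kg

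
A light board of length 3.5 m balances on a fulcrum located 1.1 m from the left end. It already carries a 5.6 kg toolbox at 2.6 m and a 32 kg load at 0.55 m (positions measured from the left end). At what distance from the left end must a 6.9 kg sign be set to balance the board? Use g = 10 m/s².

Sum moments about the fulcrum (at 1.1 m from the left end) (the support reaction has zero arm there).
Toolbox: 5.6 × 10 = 56 N down at 2.6 m → arm 1.5 m, τ = 56 × 1.5 = 84 N·m clockwise.
Load: 32 × 10 = 320 N down at 0.55 m → arm 0.55 m, τ = 320 × 0.55 = 176 N·m counterclockwise.
Net moment of existing loads = 92 N·m counterclockwise.
The sign weighs 6.9 × 10 = 69 N and must supply an equal clockwise moment, so its lever arm about the fulcrum is 92 / 69 = 1.33 m.
That puts it at 1.1 + 1.33 = 2.43 m from the left end.

x ≈ 2.43 m from the left end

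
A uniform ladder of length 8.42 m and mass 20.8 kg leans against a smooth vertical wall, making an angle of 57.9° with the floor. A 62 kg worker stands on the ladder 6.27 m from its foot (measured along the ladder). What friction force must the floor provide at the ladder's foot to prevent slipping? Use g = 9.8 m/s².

f ≈ 348 N

Taking torques about the foot of the ladder:
Ladder weight 20.8×9.8 = 203.8 N acts at 4.21 m along the ladder; its horizontal arm is 4.21·cos57.9° = 2.237 m → τ = 455.9 N·m clockwise.
Worker: 62×9.8 = 607.6 N at 6.27 m → arm 3.332 m → τ = 2025 N·m clockwise.
Wall normal N acts horizontally at the top; its moment arm is the height L sinθ = 8.42·sin57.9° = 7.133 m, counterclockwise.
Setting net torque to zero: N × 7.133 = 2481 → N = 348 N.
ΣFx = 0: friction at the foot balances the wall's push, so f = N_wall = 348 N.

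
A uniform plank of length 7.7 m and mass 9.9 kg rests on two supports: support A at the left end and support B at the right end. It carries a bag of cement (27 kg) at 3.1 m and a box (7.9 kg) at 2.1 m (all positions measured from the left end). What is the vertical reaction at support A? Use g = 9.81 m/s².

Sum moments about support B (its reaction then has zero moment arm).
Beam weight: 9.9 × 9.81 = 97.12 N down at 3.85 m → arm 3.85 m, τ = 97.12 × 3.85 = 373.9 N·m counterclockwise.
Bag of cement: 27 × 9.81 = 264.9 N down at 3.1 m → arm 4.6 m, τ = 264.9 × 4.6 = 1219 N·m counterclockwise.
Box: 7.9 × 9.81 = 77.5 N down at 2.1 m → arm 5.6 m, τ = 77.5 × 5.6 = 434 N·m counterclockwise.
Net load moment about support B = 2027 N·m counterclockwise.
Reaction R at support A is upward at 0 m, arm 7.7 m → moment R × 7.7 clockwise.
For rotational equilibrium, R × 7.7 = 2027, so R = 263 N.

R_A ≈ 263 N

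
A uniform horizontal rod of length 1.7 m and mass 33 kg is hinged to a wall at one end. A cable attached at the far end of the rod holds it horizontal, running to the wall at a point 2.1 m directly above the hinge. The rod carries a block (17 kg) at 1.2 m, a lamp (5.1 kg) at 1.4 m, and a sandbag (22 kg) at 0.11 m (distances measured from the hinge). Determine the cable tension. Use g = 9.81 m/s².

T ≈ 431 N

About the hinge:
Beam weight: 33 × 9.81 = 323.7 N down at 0.85 m → arm 0.85 m, τ = 323.7 × 0.85 = 275.1 N·m clockwise.
Block: 17 × 9.81 = 166.8 N down at 1.2 m → arm 1.2 m, τ = 166.8 × 1.2 = 200.2 N·m clockwise.
Lamp: 5.1 × 9.81 = 50.03 N down at 1.4 m → arm 1.4 m, τ = 50.03 × 1.4 = 70.04 N·m clockwise.
Sandbag: 22 × 9.81 = 215.8 N down at 0.11 m → arm 0.11 m, τ = 215.8 × 0.11 = 23.74 N·m clockwise.
Total clockwise load moment = 569.1 N·m.
The cable tension T acts at 1.7 m; only its component perpendicular to the rod, T sinθ, produces torque. sinθ = h/√(h²+d²) = 2.1/√(2.1²+1.7²) = 0.7772.
Στ = 0 ⇒ T × 1.7 × 0.7772 = 569.1 ⇒ T = 569.1 / 1.321 = 431 N.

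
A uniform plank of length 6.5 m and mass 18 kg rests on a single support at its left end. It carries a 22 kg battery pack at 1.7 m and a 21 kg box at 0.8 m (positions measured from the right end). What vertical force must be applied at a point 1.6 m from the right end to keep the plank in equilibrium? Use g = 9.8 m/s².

About the left end:
Beam weight: 18 × 9.8 = 176.4 N down at 3.25 m → arm 3.25 m, τ = 176.4 × 3.25 = 573.3 N·m clockwise.
Battery pack: 22 × 9.8 = 215.6 N down at 1.7 m → arm 4.8 m, τ = 215.6 × 4.8 = 1035 N·m clockwise.
Box: 21 × 9.8 = 205.8 N down at 0.8 m → arm 5.7 m, τ = 205.8 × 5.7 = 1173 N·m clockwise.
Net moment of the loads = 2781 N·m clockwise.
The upward force F acts at a point 1.6 m from the right end, arm 4.9 m, giving F × 4.9 counterclockwise.
Balancing moments: F × 4.9 = 2781, giving F = 2781 / 4.9 = 568 N.

F ≈ 568 N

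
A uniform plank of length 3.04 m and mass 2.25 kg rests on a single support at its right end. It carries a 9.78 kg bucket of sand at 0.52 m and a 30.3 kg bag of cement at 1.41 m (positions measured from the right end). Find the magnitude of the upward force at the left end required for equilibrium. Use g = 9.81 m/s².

Take moments about the right end.
Beam weight: 2.25 × 9.81 = 22.07 N down at 1.52 m → arm 1.52 m, τ = 22.07 × 1.52 = 33.55 N·m counterclockwise.
Bucket of sand: 9.78 × 9.81 = 95.94 N down at 0.52 m → arm 0.52 m, τ = 95.94 × 0.52 = 49.89 N·m counterclockwise.
Bag of cement: 30.3 × 9.81 = 297.2 N down at 1.41 m → arm 1.41 m, τ = 297.2 × 1.41 = 419.1 N·m counterclockwise.
Net moment of the loads = 502.5 N·m counterclockwise.
The upward force F acts at the left end, arm 3.04 m, giving F × 3.04 clockwise.
Setting net torque to zero: F × 3.04 = 502.5 → F = 502.5 / 3.04 = 165 N.

F ≈ 165 N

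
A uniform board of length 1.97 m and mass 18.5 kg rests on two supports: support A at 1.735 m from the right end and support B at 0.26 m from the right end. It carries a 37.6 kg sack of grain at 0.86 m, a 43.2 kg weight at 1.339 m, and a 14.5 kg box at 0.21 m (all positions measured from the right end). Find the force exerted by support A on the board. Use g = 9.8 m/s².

Choose support B as the axis so its reaction then has zero moment arm.
Beam weight: 18.5 × 9.8 = 181.3 N down at 0.985 m → arm 0.725 m, τ = 181.3 × 0.725 = 131.4 N·m counterclockwise.
Sack of grain: 37.6 × 9.8 = 368.5 N down at 0.86 m → arm 0.6 m, τ = 368.5 × 0.6 = 221.1 N·m counterclockwise.
Weight: 43.2 × 9.8 = 423.4 N down at 1.339 m → arm 1.079 m, τ = 423.4 × 1.079 = 456.8 N·m counterclockwise.
Box: 14.5 × 9.8 = 142.1 N down at 0.21 m → arm 0.05 m, τ = 142.1 × 0.05 = 7.105 N·m clockwise.
Net load moment about support B = 802.2 N·m counterclockwise.
Reaction R at support A is upward at 1.735 m, arm 1.475 m → moment R × 1.475 clockwise.
Στ = 0 ⇒ R × 1.475 = 802.2 ⇒ R = 544 N.

R_A ≈ 544 N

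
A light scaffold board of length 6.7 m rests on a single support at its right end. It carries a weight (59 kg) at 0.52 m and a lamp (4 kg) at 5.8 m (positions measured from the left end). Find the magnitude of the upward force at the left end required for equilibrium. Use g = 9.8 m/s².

About the right end:
Weight: 59 × 9.8 = 578.2 N down at 0.52 m → arm 6.18 m, τ = 578.2 × 6.18 = 3573 N·m counterclockwise.
Lamp: 4 × 9.8 = 39.2 N down at 5.8 m → arm 0.9 m, τ = 39.2 × 0.9 = 35.28 N·m counterclockwise.
Net moment of the loads = 3608 N·m counterclockwise.
The upward force F acts at the left end, arm 6.7 m, giving F × 6.7 clockwise.
Setting net torque to zero: F × 6.7 = 3608 → F = 3608 / 6.7 = 539 N.

F ≈ 539 N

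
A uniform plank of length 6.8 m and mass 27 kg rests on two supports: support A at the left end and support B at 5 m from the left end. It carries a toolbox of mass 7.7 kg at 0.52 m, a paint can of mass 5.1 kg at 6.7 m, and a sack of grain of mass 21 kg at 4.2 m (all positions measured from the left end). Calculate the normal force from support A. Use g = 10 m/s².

R_A ≈ 172 N

Taking torques about support B:
Beam weight: 27 × 10 = 270 N down at 3.4 m → arm 1.6 m, τ = 270 × 1.6 = 432 N·m counterclockwise.
Toolbox: 7.7 × 10 = 77 N down at 0.52 m → arm 4.48 m, τ = 77 × 4.48 = 345 N·m counterclockwise.
Paint can: 5.1 × 10 = 51 N down at 6.7 m → arm 1.7 m, τ = 51 × 1.7 = 86.7 N·m clockwise.
Sack of grain: 21 × 10 = 210 N down at 4.2 m → arm 0.8 m, τ = 210 × 0.8 = 168 N·m counterclockwise.
Net load moment about support B = 858.3 N·m counterclockwise.
Reaction R at support A is upward at 0 m, arm 5 m → moment R × 5 clockwise.
Στ = 0 ⇒ R × 5 = 858.3 ⇒ R = 172 N.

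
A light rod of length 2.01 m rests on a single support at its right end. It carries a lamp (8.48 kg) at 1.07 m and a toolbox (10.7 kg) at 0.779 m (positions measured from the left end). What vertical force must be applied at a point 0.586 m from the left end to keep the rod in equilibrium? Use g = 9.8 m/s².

F ≈ 146 N

About the right end:
Lamp: 8.48 × 9.8 = 83.1 N down at 1.07 m → arm 0.94 m, τ = 83.1 × 0.94 = 78.11 N·m counterclockwise.
Toolbox: 10.7 × 9.8 = 104.9 N down at 0.779 m → arm 1.231 m, τ = 104.9 × 1.231 = 129.1 N·m counterclockwise.
Net moment of the loads = 207.2 N·m counterclockwise.
The upward force F acts at a point 0.586 m from the left end, arm 1.424 m, giving F × 1.424 clockwise.
Στ = 0 ⇒ F × 1.424 = 207.2 ⇒ F = 207.2 / 1.424 = 146 N.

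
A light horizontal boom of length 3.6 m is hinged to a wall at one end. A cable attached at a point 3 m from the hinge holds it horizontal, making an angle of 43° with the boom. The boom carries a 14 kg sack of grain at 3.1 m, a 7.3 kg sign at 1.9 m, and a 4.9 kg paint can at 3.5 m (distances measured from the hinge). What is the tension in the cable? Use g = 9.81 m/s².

Taking torques about the hinge:
Sack of grain: 14 × 9.81 = 137.3 N down at 3.1 m → arm 3.1 m, τ = 137.3 × 3.1 = 425.6 N·m clockwise.
Sign: 7.3 × 9.81 = 71.61 N down at 1.9 m → arm 1.9 m, τ = 71.61 × 1.9 = 136.1 N·m clockwise.
Paint can: 4.9 × 9.81 = 48.07 N down at 3.5 m → arm 3.5 m, τ = 48.07 × 3.5 = 168.2 N·m clockwise.
Total clockwise load moment = 729.9 N·m.
The cable tension T acts at 3 m; only its component perpendicular to the boom, T sinθ, produces torque. sin 43° = 0.682.
For rotational equilibrium, T × 3 × 0.682 = 729.9, so T = 729.9 / 2.046 = 357 N.

T ≈ 357 N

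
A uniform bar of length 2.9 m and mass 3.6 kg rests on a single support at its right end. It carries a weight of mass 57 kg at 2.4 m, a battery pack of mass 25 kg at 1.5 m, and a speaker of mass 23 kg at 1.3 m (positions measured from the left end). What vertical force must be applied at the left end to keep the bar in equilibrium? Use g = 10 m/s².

F ≈ 364 N

Choose the right end as the axis so the unknown pivot reaction has zero arm there.
Beam weight: 3.6 × 10 = 36 N down at 1.45 m → arm 1.45 m, τ = 36 × 1.45 = 52.2 N·m counterclockwise.
Weight: 57 × 10 = 570 N down at 2.4 m → arm 0.5 m, τ = 570 × 0.5 = 285 N·m counterclockwise.
Battery pack: 25 × 10 = 250 N down at 1.5 m → arm 1.4 m, τ = 250 × 1.4 = 350 N·m counterclockwise.
Speaker: 23 × 10 = 230 N down at 1.3 m → arm 1.6 m, τ = 230 × 1.6 = 368 N·m counterclockwise.
Net moment of the loads = 1055 N·m counterclockwise.
The upward force F acts at the left end, arm 2.9 m, giving F × 2.9 clockwise.
Setting net torque to zero: F × 2.9 = 1055 → F = 1055 / 2.9 = 364 N.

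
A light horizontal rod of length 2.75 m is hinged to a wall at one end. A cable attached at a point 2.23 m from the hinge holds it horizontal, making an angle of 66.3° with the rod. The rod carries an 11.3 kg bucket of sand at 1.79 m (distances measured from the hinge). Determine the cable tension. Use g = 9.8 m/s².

Take moments about the hinge.
Bucket of sand: 11.3 × 9.8 = 110.7 N down at 1.79 m → arm 1.79 m, τ = 110.7 × 1.79 = 198.2 N·m clockwise.
Total clockwise load moment = 198.2 N·m.
The cable tension T acts at 2.23 m; only its component perpendicular to the rod, T sinθ, produces torque. sin 66.3° = 0.9157.
Setting net torque to zero: T × 2.23 × 0.9157 = 198.2 → T = 198.2 / 2.042 = 97.1 N.

T ≈ 97.1 N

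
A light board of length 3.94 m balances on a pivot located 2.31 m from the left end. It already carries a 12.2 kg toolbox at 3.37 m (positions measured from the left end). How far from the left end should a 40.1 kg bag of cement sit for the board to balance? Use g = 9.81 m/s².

Take moments about the pivot (at 2.31 m from the left end).
Toolbox: 12.2 × 9.81 = 119.7 N down at 3.37 m → arm 1.06 m, τ = 119.7 × 1.06 = 126.9 N·m clockwise.
Net moment of existing loads = 126.9 N·m clockwise.
The bag of cement weighs 40.1 × 9.81 = 393.4 N and must supply an equal counterclockwise moment, so its lever arm about the pivot is 126.9 / 393.4 = 0.323 m.
That puts it at 2.31 − 0.323 = 1.99 m from the left end.

x ≈ 1.99 m from the left end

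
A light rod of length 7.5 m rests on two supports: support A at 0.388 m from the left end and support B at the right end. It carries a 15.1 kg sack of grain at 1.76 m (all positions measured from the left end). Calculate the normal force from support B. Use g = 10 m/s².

About support A:
Sack of grain: 15.1 × 10 = 151 N down at 1.76 m → arm 1.372 m, τ = 151 × 1.372 = 207.2 N·m clockwise.
Net load moment about support A = 207.2 N·m clockwise.
Reaction R at support B is upward at 7.5 m, arm 7.112 m → moment R × 7.112 counterclockwise.
Στ = 0 ⇒ R × 7.112 = 207.2 ⇒ R = 29.1 N.

R_B ≈ 29.1 N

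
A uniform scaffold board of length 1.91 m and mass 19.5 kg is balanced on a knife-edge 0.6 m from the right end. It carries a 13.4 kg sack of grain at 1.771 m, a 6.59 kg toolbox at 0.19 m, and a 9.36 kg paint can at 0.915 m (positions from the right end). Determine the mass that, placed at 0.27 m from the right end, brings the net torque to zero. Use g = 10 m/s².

m ≈ 69.3 kg

Choose the knife-edge (at 0.6 m from the right end) as the axis so the support reaction has zero arm there.
Beam weight: 19.5 × 10 = 195 N down at 0.955 m → arm 0.355 m, τ = 195 × 0.355 = 69.22 N·m counterclockwise.
Sack of grain: 13.4 × 10 = 134 N down at 1.771 m → arm 1.171 m, τ = 134 × 1.171 = 156.9 N·m counterclockwise.
Toolbox: 6.59 × 10 = 65.9 N down at 0.19 m → arm 0.41 m, τ = 65.9 × 0.41 = 27.02 N·m clockwise.
Paint can: 9.36 × 10 = 93.6 N down at 0.915 m → arm 0.315 m, τ = 93.6 × 0.315 = 29.48 N·m counterclockwise.
Net moment of known loads = 228.6 N·m counterclockwise.
An unknown mass m at 0.27 m has arm 0.33 m; its moment is m·g·0.33 clockwise.
Setting net torque to zero: m × 10 × 0.33 = 228.6 → m = 228.6 / (10 × 0.33) = 69.3 kg.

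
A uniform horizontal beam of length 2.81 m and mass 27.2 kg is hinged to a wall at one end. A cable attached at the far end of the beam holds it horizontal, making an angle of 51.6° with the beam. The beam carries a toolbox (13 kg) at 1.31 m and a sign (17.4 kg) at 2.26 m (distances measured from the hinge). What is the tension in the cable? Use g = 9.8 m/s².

Sum moments about the hinge (the unknown hinge reaction has zero arm there).
Beam weight: 27.2 × 9.8 = 266.6 N down at 1.405 m → arm 1.405 m, τ = 266.6 × 1.405 = 374.6 N·m clockwise.
Toolbox: 13 × 9.8 = 127.4 N down at 1.31 m → arm 1.31 m, τ = 127.4 × 1.31 = 166.9 N·m clockwise.
Sign: 17.4 × 9.8 = 170.5 N down at 2.26 m → arm 2.26 m, τ = 170.5 × 2.26 = 385.3 N·m clockwise.
Total clockwise load moment = 926.8 N·m.
The cable tension T acts at 2.81 m; only its component perpendicular to the beam, T sinθ, produces torque. sin 51.6° = 0.7837.
Στ = 0 ⇒ T × 2.81 × 0.7837 = 926.8 ⇒ T = 926.8 / 2.202 = 421 N.

T ≈ 421 N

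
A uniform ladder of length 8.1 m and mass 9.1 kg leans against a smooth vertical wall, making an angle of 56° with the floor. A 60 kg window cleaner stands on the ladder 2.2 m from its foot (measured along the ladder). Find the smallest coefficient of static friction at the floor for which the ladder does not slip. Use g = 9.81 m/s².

μ_min ≈ 0.203

Taking torques about the foot of the ladder:
Ladder weight 9.1×9.81 = 89.27 N acts at 4.05 m along the ladder; its horizontal arm is 4.05·cos56° = 2.265 m → τ = 202.2 N·m clockwise.
Window cleaner: 60×9.81 = 588.6 N at 2.2 m → arm 1.23 m → τ = 724 N·m clockwise.
Wall normal N acts horizontally at the top; its moment arm is the height L sinθ = 8.1·sin56° = 6.715 m, counterclockwise.
Στ = 0 ⇒ N × 6.715 = 926.2 ⇒ N = 137.9 N.
ΣFx = 0 ⇒ f = N_wall = 137.9 N. ΣFy = 0 ⇒ N_floor = 677.9 N.
μ_min = f / N_floor = 137.9 / 677.9 = 0.203.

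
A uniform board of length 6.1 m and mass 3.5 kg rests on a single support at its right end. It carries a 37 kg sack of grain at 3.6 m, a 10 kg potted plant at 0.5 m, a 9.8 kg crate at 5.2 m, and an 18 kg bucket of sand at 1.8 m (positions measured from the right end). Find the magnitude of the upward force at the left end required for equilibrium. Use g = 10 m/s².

Sum moments about the right end (the unknown pivot reaction has zero arm there).
Beam weight: 3.5 × 10 = 35 N down at 3.05 m → arm 3.05 m, τ = 35 × 3.05 = 106.8 N·m counterclockwise.
Sack of grain: 37 × 10 = 370 N down at 3.6 m → arm 3.6 m, τ = 370 × 3.6 = 1332 N·m counterclockwise.
Potted plant: 10 × 10 = 100 N down at 0.5 m → arm 0.5 m, τ = 100 × 0.5 = 50 N·m counterclockwise.
Crate: 9.8 × 10 = 98 N down at 5.2 m → arm 5.2 m, τ = 98 × 5.2 = 509.6 N·m counterclockwise.
Bucket of sand: 18 × 10 = 180 N down at 1.8 m → arm 1.8 m, τ = 180 × 1.8 = 324 N·m counterclockwise.
Net moment of the loads = 2322 N·m counterclockwise.
The upward force F acts at the left end, arm 6.1 m, giving F × 6.1 clockwise.
Στ = 0 ⇒ F × 6.1 = 2322 ⇒ F = 2322 / 6.1 = 381 N.

F ≈ 381 N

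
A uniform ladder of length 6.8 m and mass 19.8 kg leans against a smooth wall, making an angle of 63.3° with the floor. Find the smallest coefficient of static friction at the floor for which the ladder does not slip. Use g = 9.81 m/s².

Taking torques about the foot of the ladder:
Ladder weight 19.8×9.81 = 194.2 N acts at 3.4 m along the ladder; its horizontal arm is 3.4·cos63.3° = 1.528 m → τ = 296.7 N·m clockwise.
Wall normal N acts horizontally at the top; its moment arm is the height L sinθ = 6.8·sin63.3° = 6.075 m, counterclockwise.
Setting net torque to zero: N × 6.075 = 296.7 → N = 48.84 N.
ΣFx = 0 ⇒ f = N_wall = 48.84 N. ΣFy = 0 ⇒ N_floor = 194.2 N.
μ_min = f / N_floor = 48.84 / 194.2 = 0.251.

μ_min ≈ 0.251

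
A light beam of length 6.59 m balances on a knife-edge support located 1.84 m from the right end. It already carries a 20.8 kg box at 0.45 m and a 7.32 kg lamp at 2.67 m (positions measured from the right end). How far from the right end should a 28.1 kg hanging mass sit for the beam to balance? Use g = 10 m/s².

Take moments about the knife-edge support (at 1.84 m from the right end).
Box: 20.8 × 10 = 208 N down at 0.45 m → arm 1.39 m, τ = 208 × 1.39 = 289.1 N·m clockwise.
Lamp: 7.32 × 10 = 73.2 N down at 2.67 m → arm 0.83 m, τ = 73.2 × 0.83 = 60.76 N·m counterclockwise.
Net moment of existing loads = 228.3 N·m clockwise.
The hanging mass weighs 28.1 × 10 = 281 N and must supply an equal counterclockwise moment, so its lever arm about the knife-edge support is 228.3 / 281 = 0.812 m.
That puts it at 1.84 + 0.812 = 2.65 m from the right end.

x ≈ 2.65 m from the right end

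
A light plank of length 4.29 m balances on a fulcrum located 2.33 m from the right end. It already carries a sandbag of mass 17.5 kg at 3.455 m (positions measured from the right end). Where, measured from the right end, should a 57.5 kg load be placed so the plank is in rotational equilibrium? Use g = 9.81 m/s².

x ≈ 1.99 m from the right end

About the fulcrum (at 2.33 m from the right end):
Sandbag: 17.5 × 9.81 = 171.7 N down at 3.455 m → arm 1.125 m, τ = 171.7 × 1.125 = 193.2 N·m counterclockwise.
Net moment of existing loads = 193.2 N·m counterclockwise.
The load weighs 57.5 × 9.81 = 564.1 N and must supply an equal clockwise moment, so its lever arm about the fulcrum is 193.2 / 564.1 = 0.342 m.
That puts it at 2.33 − 0.342 = 1.99 m from the right end.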